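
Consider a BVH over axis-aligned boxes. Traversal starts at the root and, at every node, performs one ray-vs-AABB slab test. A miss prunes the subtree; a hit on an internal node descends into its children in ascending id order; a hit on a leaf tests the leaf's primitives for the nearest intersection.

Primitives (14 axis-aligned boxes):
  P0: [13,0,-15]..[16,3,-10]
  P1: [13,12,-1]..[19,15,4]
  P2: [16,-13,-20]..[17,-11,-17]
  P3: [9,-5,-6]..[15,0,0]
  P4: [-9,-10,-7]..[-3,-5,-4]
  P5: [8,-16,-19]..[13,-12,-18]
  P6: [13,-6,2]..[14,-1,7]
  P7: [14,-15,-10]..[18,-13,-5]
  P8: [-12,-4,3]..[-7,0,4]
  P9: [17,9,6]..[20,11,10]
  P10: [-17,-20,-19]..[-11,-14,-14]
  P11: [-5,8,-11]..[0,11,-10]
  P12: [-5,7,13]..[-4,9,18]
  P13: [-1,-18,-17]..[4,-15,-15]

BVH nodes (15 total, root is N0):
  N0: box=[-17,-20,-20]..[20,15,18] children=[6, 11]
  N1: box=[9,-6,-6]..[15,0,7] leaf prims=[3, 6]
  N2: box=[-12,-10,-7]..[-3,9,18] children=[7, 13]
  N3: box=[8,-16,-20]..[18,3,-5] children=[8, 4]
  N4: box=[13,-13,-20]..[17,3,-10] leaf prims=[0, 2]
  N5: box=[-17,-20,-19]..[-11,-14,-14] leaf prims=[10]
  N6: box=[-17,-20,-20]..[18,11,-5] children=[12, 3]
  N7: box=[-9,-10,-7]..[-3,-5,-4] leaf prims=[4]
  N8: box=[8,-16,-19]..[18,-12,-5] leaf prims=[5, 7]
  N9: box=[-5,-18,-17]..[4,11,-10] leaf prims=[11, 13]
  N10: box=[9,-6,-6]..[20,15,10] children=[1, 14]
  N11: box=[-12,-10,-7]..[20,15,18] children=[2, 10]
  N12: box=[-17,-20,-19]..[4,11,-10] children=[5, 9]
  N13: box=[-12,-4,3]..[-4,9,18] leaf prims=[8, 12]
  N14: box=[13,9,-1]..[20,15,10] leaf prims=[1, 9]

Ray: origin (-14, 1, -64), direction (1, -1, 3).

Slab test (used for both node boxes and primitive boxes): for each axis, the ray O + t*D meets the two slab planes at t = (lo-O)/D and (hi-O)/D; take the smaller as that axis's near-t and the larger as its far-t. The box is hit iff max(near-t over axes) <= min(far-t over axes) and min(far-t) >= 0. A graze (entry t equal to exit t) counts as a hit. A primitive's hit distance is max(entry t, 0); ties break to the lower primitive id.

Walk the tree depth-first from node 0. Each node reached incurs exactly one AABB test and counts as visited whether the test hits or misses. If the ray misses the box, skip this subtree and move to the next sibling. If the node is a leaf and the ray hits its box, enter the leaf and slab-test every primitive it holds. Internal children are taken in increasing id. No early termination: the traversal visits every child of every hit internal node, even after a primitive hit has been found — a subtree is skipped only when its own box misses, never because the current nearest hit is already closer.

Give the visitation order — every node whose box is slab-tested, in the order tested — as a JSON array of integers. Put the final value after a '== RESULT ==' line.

Trace the traversal:
N0 x:[-3,34] y:[-14,21] z:[44/3,82/3] -> hit [44/3,21], descend [6, 11]
  N6 x:[-3,32] y:[-10,21] z:[44/3,59/3] -> hit [44/3,59/3], descend [3, 12]
    N3 x:[22,32] y:[-2,17] z:[44/3,59/3] -> miss, prune
    N12 x:[-3,18] y:[-10,21] z:[15,18] -> hit [15,18], descend [5, 9]
      N5 x:[-3,3] y:[15,21] z:[15,50/3] -> miss, prune
      N9 x:[9,18] y:[-10,19] z:[47/3,18] -> hit [47/3,18] leaf, test {P11(miss), P13@t=16}
  N11 x:[2,34] y:[-14,11] z:[19,82/3] -> miss, prune

Visited [0, 6, 3, 12, 5, 9, 11]. Tests: 7 box, 1 leaf. Nearest: P13.

== RESULT ==
[0, 6, 3, 12, 5, 9, 11]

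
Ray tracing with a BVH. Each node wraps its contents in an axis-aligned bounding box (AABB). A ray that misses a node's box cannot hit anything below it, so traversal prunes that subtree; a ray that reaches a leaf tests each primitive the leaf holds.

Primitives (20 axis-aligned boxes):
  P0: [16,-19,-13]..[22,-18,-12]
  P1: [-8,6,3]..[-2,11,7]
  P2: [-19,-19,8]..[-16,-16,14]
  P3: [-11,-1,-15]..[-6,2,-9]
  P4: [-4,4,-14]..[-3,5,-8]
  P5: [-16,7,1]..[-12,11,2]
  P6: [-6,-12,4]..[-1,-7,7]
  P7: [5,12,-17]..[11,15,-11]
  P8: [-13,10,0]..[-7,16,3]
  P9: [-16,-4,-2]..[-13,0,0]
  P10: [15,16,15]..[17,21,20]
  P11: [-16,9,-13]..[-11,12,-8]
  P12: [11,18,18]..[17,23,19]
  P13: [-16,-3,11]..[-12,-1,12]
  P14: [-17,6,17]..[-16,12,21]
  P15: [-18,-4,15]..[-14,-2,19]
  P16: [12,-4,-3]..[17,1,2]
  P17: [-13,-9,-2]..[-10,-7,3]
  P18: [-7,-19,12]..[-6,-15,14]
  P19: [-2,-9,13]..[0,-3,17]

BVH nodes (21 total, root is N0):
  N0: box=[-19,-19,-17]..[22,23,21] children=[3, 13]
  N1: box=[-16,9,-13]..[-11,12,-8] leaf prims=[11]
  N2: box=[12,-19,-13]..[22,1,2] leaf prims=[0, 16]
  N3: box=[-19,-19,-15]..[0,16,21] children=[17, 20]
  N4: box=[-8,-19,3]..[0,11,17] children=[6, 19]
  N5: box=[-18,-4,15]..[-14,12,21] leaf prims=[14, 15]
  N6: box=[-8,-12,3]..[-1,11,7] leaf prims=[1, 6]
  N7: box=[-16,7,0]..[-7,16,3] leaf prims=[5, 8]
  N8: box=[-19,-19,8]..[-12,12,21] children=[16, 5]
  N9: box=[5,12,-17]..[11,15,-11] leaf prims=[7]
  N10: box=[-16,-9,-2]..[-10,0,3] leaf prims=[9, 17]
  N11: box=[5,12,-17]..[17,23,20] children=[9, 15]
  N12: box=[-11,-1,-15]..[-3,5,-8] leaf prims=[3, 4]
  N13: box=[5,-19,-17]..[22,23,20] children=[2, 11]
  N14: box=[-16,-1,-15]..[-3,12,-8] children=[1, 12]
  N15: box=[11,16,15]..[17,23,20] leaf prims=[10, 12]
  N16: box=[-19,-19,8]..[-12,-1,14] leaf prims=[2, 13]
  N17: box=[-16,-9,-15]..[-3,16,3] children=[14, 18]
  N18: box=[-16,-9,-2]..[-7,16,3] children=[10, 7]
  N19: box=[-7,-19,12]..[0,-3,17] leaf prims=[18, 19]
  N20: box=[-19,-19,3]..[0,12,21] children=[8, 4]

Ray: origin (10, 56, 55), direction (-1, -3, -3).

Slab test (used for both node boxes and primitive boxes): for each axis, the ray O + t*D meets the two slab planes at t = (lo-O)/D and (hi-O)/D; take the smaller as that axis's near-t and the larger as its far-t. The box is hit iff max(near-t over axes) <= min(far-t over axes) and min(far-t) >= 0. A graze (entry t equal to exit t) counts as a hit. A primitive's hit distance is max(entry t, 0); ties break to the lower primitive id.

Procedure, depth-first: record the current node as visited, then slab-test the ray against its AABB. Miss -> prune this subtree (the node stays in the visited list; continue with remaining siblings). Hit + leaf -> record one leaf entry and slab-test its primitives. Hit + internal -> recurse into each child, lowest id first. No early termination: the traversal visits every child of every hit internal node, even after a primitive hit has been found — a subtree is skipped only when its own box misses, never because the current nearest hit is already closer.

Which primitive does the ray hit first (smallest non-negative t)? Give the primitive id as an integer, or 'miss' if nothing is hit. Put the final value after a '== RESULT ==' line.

Traverse from the root:
N0 x:[-12,29] y:[11,25] z:[34/3,24] -> hit [34/3,24], descend [3, 13]
  N3 x:[10,29] y:[40/3,25] z:[34/3,70/3] -> hit [40/3,70/3], descend [17, 20]
    N17 x:[13,26] y:[40/3,65/3] z:[52/3,70/3] -> hit [52/3,65/3], descend [14, 18]
      N14 x:[13,26] y:[44/3,19] z:[21,70/3] -> miss, prune
      N18 x:[17,26] y:[40/3,65/3] z:[52/3,19] -> hit [52/3,19], descend [7, 10]
        N7 x:[17,26] y:[40/3,49/3] z:[52/3,55/3] -> miss, prune
        N10 x:[20,26] y:[56/3,65/3] z:[52/3,19] -> miss, prune
    N20 x:[10,29] y:[44/3,25] z:[34/3,52/3] -> hit [44/3,52/3], descend [4, 8]
      N4 x:[10,18] y:[15,25] z:[38/3,52/3] -> hit [15,52/3], descend [6, 19]
        N6 x:[11,18] y:[15,68/3] z:[16,52/3] -> hit [16,52/3] leaf, test {P1@t=16, P6(miss)}
        N19 x:[10,17] y:[59/3,25] z:[38/3,43/3] -> miss, prune
      N8 x:[22,29] y:[44/3,25] z:[34/3,47/3] -> miss, prune
  N13 x:[-12,5] y:[11,25] z:[35/3,24] -> miss, prune

13 AABB tests over nodes [0, 3, 17, 14, 18, 7, 10, 20, 4, 6, 19, 8, 13]; 1 leaf entered; closest P1.

== RESULT ==
1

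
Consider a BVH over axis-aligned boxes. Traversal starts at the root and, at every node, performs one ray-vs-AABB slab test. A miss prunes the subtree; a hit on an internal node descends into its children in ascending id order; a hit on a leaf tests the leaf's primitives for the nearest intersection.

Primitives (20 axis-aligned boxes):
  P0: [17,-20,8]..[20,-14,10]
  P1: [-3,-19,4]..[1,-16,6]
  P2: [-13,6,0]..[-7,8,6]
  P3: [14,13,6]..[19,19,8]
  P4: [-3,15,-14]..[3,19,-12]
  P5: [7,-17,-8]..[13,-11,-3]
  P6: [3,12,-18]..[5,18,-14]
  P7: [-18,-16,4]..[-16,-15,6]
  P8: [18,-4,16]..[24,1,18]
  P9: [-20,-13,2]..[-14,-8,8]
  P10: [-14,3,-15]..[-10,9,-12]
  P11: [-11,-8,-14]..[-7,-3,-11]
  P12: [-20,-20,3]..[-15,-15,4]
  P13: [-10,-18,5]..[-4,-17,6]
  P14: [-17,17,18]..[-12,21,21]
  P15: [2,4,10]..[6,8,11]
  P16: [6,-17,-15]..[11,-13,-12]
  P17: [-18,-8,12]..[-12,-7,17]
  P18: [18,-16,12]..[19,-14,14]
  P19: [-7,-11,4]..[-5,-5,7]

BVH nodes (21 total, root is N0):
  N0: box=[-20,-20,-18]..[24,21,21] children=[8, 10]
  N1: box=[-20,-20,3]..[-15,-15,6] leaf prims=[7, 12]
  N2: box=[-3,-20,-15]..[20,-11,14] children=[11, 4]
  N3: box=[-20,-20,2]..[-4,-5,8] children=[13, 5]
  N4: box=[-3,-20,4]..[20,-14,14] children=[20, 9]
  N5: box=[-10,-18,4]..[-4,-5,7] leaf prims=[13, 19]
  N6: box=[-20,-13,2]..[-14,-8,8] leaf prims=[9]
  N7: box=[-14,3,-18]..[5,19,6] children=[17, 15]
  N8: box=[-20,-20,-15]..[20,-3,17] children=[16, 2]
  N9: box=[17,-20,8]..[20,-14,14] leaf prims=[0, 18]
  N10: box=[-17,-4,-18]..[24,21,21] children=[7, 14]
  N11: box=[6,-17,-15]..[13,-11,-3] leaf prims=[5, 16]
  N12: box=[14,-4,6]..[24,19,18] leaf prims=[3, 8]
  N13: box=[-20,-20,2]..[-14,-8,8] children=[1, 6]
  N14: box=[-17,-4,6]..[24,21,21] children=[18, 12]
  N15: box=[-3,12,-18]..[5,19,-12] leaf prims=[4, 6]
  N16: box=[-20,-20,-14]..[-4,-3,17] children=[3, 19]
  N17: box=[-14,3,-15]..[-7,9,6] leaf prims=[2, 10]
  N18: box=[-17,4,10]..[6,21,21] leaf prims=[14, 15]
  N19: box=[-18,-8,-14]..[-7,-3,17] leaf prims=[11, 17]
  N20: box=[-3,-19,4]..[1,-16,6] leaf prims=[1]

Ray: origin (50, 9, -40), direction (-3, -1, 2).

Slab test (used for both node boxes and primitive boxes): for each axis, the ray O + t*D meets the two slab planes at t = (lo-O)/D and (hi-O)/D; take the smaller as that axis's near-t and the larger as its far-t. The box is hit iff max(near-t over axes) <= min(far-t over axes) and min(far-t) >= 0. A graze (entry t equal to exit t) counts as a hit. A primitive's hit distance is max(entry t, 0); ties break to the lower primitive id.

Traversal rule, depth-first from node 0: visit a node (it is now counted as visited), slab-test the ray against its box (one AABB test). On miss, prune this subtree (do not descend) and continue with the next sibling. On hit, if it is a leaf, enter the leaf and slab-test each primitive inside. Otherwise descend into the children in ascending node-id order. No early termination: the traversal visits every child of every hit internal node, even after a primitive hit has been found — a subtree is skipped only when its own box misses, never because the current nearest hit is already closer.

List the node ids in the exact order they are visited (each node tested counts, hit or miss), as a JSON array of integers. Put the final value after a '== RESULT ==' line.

Walk:
N0 x:[26/3,70/3] y:[-12,29] z:[11,61/2] -> hit [11,70/3], descend [8, 10]
  N8 x:[10,70/3] y:[12,29] z:[25/2,57/2] -> hit [25/2,70/3], descend [2, 16]
    N2 x:[10,53/3] y:[20,29] z:[25/2,27] -> miss, prune
    N16 x:[18,70/3] y:[12,29] z:[13,57/2] -> hit [18,70/3], descend [3, 19]
      N3 x:[18,70/3] y:[14,29] z:[21,24] -> hit [21,70/3], descend [5, 13]
        N5 x:[18,20] y:[14,27] z:[22,47/2] -> miss, prune
        N13 x:[64/3,70/3] y:[17,29] z:[21,24] -> hit [64/3,70/3], descend [1, 6]
          N1 x:[65/3,70/3] y:[24,29] z:[43/2,23] -> miss, prune
          N6 x:[64/3,70/3] y:[17,22] z:[21,24] -> hit [64/3,22] leaf, test {P9@t=64/3}
      N19 x:[19,68/3] y:[12,17] z:[13,57/2] -> miss, prune
  N10 x:[26/3,67/3] y:[-12,13] z:[11,61/2] -> hit [11,13], descend [7, 14]
    N7 x:[15,64/3] y:[-10,6] z:[11,23] -> miss, prune
    N14 x:[26/3,67/3] y:[-12,13] z:[23,61/2] -> miss, prune

13 AABB tests over nodes [0, 8, 2, 16, 3, 5, 13, 1, 6, 19, 10, 7, 14]; 1 leaf entered; closest P9.

== RESULT ==
[0, 8, 2, 16, 3, 5, 13, 1, 6, 19, 10, 7, 14]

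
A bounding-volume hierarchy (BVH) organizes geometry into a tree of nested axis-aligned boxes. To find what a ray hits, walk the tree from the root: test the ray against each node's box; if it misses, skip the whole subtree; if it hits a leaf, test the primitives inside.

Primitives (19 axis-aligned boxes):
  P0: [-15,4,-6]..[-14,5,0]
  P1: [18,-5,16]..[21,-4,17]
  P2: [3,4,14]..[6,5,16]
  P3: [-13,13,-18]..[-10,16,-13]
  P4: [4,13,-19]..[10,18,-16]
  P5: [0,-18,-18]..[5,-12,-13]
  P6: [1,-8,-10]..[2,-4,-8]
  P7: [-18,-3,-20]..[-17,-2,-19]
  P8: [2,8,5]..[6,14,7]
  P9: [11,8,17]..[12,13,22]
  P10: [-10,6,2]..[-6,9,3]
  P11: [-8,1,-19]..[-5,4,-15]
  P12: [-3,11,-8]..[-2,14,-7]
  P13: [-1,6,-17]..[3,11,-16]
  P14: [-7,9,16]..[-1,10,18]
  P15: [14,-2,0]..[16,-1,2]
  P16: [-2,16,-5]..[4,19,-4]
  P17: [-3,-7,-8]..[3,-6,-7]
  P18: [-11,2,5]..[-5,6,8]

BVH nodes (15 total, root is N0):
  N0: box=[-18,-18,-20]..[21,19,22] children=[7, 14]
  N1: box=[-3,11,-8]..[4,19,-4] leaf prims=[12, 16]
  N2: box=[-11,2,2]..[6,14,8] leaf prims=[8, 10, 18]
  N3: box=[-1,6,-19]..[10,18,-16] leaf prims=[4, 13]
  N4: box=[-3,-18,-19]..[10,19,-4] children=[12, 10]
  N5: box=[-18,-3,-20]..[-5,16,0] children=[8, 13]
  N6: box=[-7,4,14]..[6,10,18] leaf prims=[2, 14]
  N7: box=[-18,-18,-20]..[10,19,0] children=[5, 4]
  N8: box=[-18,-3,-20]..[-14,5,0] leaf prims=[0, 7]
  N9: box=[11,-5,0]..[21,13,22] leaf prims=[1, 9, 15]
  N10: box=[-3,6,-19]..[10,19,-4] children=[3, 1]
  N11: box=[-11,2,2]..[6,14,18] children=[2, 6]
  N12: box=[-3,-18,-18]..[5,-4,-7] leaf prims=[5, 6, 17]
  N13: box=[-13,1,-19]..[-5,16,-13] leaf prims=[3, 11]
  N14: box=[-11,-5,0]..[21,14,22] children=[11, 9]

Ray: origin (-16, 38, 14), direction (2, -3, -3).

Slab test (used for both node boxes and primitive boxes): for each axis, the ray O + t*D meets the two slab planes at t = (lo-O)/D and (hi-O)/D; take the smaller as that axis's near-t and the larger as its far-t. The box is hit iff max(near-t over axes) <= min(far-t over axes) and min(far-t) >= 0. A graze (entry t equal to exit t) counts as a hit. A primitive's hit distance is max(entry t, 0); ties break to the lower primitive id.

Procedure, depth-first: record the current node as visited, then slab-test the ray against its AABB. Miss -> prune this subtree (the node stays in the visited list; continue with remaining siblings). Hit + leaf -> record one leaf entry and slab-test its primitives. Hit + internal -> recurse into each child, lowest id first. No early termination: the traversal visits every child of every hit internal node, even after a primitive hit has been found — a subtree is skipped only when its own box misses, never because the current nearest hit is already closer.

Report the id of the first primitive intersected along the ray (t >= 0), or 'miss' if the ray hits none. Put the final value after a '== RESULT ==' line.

Trace the traversal:
N0 x:[-1,37/2] y:[19/3,56/3] z:[-8/3,34/3] -> hit [19/3,34/3], descend [7, 14]
  N7 x:[-1,13] y:[19/3,56/3] z:[14/3,34/3] -> hit [19/3,34/3], descend [4, 5]
    N4 x:[13/2,13] y:[19/3,56/3] z:[6,11] -> hit [13/2,11], descend [10, 12]
      N10 x:[13/2,13] y:[19/3,32/3] z:[6,11] -> hit [13/2,32/3], descend [1, 3]
        N1 x:[13/2,10] y:[19/3,9] z:[6,22/3] -> hit [13/2,22/3] leaf, test {P12(miss), P16(miss)}
        N3 x:[15/2,13] y:[20/3,32/3] z:[10,11] -> hit [10,32/3] leaf, test {P4(miss), P13(miss)}
      N12 x:[13/2,21/2] y:[14,56/3] z:[7,32/3] -> miss, prune
    N5 x:[-1,11/2] y:[22/3,41/3] z:[14/3,34/3] -> miss, prune
  N14 x:[5/2,37/2] y:[8,43/3] z:[-8/3,14/3] -> miss, prune

Visited [0, 7, 4, 10, 1, 3, 12, 5, 14]. Tests: 9 box, 2 leaf. Nearest: miss.

== RESULT ==
miss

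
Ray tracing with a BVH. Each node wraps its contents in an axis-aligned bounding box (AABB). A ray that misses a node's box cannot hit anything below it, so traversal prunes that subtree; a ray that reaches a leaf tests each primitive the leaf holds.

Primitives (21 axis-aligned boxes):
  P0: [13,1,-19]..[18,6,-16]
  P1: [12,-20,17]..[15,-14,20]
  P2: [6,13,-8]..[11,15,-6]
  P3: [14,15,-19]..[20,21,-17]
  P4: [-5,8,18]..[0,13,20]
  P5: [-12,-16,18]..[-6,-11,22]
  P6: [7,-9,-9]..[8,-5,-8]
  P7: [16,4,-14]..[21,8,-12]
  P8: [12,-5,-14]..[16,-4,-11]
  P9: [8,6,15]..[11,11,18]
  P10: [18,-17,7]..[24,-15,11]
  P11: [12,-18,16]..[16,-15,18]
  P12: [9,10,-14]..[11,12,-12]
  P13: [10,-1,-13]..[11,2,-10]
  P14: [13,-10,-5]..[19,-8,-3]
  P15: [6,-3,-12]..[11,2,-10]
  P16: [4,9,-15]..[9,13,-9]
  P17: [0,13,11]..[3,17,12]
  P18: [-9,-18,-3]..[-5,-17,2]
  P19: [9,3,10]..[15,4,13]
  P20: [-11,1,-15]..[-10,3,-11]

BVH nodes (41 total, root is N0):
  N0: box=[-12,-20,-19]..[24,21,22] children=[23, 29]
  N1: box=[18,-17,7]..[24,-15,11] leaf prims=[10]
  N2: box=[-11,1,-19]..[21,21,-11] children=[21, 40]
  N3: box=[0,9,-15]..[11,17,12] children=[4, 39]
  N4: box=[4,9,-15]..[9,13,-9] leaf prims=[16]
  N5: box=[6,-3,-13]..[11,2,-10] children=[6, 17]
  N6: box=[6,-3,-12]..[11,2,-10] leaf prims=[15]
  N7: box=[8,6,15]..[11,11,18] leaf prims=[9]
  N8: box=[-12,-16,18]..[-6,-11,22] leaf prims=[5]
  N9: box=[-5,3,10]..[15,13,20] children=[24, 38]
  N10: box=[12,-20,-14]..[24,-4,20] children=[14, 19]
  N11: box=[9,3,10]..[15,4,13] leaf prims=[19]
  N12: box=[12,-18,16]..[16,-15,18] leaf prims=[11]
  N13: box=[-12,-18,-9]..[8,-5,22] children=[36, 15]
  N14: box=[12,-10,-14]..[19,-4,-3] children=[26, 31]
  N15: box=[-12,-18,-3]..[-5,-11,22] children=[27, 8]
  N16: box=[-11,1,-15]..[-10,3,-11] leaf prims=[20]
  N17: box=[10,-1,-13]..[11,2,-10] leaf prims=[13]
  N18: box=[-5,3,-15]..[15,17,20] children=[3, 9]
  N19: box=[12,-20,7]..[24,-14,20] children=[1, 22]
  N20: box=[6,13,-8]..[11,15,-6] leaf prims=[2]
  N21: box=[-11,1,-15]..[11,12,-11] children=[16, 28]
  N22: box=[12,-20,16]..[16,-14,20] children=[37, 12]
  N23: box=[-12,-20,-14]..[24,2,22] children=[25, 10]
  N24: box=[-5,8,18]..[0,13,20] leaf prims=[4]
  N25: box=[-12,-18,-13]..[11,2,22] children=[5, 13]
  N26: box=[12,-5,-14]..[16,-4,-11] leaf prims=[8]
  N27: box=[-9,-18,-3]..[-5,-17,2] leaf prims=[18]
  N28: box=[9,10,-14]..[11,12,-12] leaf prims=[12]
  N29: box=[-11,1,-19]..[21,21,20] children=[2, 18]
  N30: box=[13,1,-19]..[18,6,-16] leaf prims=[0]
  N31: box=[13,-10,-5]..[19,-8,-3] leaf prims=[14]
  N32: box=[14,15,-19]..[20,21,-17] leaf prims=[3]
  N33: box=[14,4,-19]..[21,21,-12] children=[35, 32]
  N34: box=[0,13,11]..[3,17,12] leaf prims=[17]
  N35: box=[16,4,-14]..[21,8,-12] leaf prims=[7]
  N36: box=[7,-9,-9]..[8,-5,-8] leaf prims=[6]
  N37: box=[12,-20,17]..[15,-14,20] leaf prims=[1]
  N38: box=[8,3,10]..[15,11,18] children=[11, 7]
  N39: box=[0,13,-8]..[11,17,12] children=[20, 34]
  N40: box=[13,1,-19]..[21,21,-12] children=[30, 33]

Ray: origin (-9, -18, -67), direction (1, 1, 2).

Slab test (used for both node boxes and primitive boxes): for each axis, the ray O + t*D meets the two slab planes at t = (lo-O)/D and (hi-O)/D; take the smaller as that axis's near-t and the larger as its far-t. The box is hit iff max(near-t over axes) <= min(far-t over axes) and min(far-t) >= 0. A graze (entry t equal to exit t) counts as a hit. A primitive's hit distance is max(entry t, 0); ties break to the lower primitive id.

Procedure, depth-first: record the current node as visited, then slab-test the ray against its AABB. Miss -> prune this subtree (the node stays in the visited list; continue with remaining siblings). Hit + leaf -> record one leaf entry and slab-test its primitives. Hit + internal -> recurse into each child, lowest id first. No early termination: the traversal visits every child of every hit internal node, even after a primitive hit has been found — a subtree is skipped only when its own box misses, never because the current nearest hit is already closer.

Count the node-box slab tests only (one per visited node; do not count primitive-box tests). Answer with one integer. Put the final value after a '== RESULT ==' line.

Traverse from the root:
N0 x:[-3,33] y:[-2,39] z:[24,89/2] -> hit [24,33], descend [23, 29]
  N23 x:[-3,33] y:[-2,20] z:[53/2,89/2] -> miss, prune
  N29 x:[-2,30] y:[19,39] z:[24,87/2] -> hit [24,30], descend [2, 18]
    N2 x:[-2,30] y:[19,39] z:[24,28] -> hit [24,28], descend [21, 40]
      N21 x:[-2,20] y:[19,30] z:[26,28] -> miss, prune
      N40 x:[22,30] y:[19,39] z:[24,55/2] -> hit [24,55/2], descend [30, 33]
        N30 x:[22,27] y:[19,24] z:[24,51/2] -> hit [24,24] leaf, test {P0@t=24}
        N33 x:[23,30] y:[22,39] z:[24,55/2] -> hit [24,55/2], descend [32, 35]
          N32 x:[23,29] y:[33,39] z:[24,25] -> miss, prune
          N35 x:[25,30] y:[22,26] z:[53/2,55/2] -> miss, prune
    N18 x:[4,24] y:[21,35] z:[26,87/2] -> miss, prune

order=[0, 23, 29, 2, 21, 40, 30, 33, 32, 35, 18]  |boxes|=11  |leaves|=1  hit=P0

== RESULT ==
11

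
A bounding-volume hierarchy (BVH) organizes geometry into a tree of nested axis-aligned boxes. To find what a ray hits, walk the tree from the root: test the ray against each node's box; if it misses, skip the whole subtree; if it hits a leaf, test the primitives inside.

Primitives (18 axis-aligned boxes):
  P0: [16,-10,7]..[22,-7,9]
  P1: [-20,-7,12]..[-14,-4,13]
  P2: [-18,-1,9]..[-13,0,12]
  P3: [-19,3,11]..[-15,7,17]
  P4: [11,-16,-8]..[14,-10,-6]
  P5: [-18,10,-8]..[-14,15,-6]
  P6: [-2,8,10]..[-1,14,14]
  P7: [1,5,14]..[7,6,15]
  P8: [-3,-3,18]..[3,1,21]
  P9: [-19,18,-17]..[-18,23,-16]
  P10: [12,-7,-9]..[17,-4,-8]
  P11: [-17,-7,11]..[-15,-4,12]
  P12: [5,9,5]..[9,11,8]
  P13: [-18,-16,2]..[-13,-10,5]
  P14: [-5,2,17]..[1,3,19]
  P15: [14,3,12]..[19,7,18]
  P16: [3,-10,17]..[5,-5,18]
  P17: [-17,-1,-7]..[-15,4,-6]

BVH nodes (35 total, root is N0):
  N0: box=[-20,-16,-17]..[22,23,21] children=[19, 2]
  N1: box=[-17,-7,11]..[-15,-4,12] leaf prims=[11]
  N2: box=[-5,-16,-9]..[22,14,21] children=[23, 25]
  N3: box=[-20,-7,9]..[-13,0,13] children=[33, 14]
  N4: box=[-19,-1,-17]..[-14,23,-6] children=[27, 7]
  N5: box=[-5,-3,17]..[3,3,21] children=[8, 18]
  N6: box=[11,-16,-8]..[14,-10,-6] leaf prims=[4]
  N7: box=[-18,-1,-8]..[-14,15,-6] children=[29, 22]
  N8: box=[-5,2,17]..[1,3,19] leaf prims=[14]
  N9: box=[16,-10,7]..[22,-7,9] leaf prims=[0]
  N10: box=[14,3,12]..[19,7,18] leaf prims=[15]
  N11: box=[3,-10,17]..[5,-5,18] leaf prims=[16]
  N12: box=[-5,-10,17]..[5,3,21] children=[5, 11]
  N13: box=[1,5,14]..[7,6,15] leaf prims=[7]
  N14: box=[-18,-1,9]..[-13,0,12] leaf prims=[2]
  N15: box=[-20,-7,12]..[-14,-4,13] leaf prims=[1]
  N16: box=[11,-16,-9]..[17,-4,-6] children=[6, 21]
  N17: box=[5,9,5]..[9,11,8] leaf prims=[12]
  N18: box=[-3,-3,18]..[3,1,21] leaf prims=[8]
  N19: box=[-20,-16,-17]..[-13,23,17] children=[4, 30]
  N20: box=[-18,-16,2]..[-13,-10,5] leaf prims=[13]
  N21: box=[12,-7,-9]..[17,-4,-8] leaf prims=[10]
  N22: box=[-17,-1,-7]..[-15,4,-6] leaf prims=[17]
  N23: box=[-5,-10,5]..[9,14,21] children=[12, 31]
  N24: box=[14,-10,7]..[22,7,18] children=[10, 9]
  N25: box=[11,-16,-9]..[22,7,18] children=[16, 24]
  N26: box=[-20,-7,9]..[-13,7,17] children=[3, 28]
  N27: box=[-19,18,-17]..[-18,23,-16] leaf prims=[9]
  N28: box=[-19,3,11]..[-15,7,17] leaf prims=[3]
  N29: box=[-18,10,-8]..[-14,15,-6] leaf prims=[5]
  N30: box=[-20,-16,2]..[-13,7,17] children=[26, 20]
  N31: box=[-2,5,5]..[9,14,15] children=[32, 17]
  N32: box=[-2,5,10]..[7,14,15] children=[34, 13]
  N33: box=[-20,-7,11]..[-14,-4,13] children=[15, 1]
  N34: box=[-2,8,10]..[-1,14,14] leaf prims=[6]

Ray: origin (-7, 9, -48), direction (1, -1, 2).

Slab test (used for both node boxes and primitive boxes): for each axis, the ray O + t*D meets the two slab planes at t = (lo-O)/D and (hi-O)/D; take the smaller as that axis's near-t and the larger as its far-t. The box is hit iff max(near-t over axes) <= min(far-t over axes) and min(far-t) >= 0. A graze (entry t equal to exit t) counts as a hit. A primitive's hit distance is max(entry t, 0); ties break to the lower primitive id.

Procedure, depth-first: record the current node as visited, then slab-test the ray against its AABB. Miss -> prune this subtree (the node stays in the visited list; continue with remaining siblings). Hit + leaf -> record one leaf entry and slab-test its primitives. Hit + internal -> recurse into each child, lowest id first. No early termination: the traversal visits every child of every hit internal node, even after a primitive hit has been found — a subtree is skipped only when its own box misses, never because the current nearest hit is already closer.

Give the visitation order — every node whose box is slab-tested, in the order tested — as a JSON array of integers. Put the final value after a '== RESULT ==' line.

Traverse from the root:
N0 x:[-13,29] y:[-14,25] z:[31/2,69/2] -> hit [31/2,25], descend [2, 19]
  N2 x:[2,29] y:[-5,25] z:[39/2,69/2] -> hit [39/2,25], descend [23, 25]
    N23 x:[2,16] y:[-5,19] z:[53/2,69/2] -> miss, prune
    N25 x:[18,29] y:[2,25] z:[39/2,33] -> hit [39/2,25], descend [16, 24]
      N16 x:[18,24] y:[13,25] z:[39/2,21] -> hit [39/2,21], descend [6, 21]
        N6 x:[18,21] y:[19,25] z:[20,21] -> hit [20,21] leaf, test {P4@t=20}
        N21 x:[19,24] y:[13,16] z:[39/2,20] -> miss, prune
      N24 x:[21,29] y:[2,19] z:[55/2,33] -> miss, prune
  N19 x:[-13,-6] y:[-14,25] z:[31/2,65/2] -> miss, prune

9 AABB tests over nodes [0, 2, 23, 25, 16, 6, 21, 24, 19]; 1 leaf entered; closest P4.

== RESULT ==
[0, 2, 23, 25, 16, 6, 21, 24, 19]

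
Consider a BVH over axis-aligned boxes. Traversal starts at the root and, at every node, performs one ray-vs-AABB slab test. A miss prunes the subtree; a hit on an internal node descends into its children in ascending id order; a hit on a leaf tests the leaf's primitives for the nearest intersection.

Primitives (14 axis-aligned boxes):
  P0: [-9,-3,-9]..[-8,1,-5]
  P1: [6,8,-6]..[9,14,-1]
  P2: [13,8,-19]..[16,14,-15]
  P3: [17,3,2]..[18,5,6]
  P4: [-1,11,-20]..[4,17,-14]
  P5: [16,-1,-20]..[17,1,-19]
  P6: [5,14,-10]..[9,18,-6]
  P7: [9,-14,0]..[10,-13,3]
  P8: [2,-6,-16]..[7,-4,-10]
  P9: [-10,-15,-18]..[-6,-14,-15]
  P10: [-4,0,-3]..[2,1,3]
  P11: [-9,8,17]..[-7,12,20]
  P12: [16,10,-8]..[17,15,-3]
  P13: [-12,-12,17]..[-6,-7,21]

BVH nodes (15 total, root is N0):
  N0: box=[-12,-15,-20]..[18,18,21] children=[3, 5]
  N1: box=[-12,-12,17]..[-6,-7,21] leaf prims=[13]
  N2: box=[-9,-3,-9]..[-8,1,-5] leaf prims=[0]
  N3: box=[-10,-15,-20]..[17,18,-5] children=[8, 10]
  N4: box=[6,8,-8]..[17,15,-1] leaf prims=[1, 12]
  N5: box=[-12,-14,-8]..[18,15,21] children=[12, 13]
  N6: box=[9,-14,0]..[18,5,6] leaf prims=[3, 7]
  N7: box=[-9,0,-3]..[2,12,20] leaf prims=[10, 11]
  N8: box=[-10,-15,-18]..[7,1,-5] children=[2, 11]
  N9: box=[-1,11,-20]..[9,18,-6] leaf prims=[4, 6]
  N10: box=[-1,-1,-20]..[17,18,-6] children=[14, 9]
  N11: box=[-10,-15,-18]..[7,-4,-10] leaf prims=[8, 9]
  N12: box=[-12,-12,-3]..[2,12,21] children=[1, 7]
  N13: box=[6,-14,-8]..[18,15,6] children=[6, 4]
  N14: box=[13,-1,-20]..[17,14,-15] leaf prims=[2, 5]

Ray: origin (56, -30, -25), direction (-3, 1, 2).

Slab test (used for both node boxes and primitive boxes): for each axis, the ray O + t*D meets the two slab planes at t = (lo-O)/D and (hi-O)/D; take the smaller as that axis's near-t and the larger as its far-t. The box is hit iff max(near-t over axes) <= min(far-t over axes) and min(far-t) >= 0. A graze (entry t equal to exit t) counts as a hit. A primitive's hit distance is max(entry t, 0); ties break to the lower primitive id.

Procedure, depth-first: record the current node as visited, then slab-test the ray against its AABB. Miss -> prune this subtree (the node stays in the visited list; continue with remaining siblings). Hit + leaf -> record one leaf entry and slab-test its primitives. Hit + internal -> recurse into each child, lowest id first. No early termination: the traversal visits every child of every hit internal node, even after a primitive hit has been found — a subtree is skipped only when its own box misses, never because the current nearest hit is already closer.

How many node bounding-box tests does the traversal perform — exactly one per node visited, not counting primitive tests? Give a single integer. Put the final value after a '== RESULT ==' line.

Trace the traversal:
N0 x:[38/3,68/3] y:[15,48] z:[5/2,23] -> hit [15,68/3], descend [3, 5]
  N3 x:[13,22] y:[15,48] z:[5/2,10] -> miss, prune
  N5 x:[38/3,68/3] y:[16,45] z:[17/2,23] -> hit [16,68/3], descend [12, 13]
    N12 x:[18,68/3] y:[18,42] z:[11,23] -> hit [18,68/3], descend [1, 7]
      N1 x:[62/3,68/3] y:[18,23] z:[21,23] -> hit [21,68/3] leaf, test {P13@t=21}
      N7 x:[18,65/3] y:[30,42] z:[11,45/2] -> miss, prune
    N13 x:[38/3,50/3] y:[16,45] z:[17/2,31/2] -> miss, prune

Summary -> nodes [0, 3, 5, 12, 1, 7, 13]; box-tests=7; leaf-entries=1; first=P13

== RESULT ==
7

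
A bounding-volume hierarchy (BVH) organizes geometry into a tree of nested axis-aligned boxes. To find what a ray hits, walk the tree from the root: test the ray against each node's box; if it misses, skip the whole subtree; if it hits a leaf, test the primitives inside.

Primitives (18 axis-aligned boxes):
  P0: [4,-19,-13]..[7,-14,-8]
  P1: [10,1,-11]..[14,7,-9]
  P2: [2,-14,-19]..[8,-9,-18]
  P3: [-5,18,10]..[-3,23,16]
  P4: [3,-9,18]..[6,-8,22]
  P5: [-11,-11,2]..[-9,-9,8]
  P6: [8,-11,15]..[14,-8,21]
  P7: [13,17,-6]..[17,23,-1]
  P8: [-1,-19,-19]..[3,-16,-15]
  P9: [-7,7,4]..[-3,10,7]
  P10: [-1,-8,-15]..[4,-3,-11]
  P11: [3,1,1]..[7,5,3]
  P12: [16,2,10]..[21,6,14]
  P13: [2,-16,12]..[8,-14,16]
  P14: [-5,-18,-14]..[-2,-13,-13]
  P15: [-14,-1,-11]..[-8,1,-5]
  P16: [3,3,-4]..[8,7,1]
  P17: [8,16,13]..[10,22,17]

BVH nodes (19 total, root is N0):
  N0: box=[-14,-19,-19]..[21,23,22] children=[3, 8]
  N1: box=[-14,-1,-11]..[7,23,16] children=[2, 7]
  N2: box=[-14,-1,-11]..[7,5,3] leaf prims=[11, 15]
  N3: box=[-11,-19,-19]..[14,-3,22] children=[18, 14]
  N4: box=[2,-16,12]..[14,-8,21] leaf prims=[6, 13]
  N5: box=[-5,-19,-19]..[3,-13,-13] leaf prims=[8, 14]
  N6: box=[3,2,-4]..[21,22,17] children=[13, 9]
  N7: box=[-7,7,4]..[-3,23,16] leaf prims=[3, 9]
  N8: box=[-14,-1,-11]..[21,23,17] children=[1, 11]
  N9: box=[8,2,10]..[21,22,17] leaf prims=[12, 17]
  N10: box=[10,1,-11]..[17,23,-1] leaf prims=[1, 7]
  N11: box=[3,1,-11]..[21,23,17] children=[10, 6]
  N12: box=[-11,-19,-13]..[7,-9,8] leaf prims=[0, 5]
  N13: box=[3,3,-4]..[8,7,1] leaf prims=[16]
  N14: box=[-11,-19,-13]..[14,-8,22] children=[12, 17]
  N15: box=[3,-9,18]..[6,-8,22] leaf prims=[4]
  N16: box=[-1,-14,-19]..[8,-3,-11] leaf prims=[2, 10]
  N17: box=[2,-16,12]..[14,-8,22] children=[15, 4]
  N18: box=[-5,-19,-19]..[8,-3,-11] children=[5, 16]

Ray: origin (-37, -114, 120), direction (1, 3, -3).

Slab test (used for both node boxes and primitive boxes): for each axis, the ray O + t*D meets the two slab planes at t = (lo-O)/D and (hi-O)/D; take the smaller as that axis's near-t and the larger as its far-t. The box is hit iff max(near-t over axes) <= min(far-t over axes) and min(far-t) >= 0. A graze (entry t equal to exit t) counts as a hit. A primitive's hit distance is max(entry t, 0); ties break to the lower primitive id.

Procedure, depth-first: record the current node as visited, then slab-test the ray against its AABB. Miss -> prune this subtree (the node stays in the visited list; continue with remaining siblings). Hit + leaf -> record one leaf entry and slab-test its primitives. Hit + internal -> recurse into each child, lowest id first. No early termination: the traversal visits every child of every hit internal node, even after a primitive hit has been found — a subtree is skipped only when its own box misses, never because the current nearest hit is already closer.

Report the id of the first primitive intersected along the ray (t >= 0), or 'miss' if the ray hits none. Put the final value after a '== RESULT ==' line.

Walk:
N0 x:[23,58] y:[95/3,137/3] z:[98/3,139/3] -> hit [98/3,137/3], descend [3, 8]
  N3 x:[26,51] y:[95/3,37] z:[98/3,139/3] -> hit [98/3,37], descend [14, 18]
    N14 x:[26,51] y:[95/3,106/3] z:[98/3,133/3] -> hit [98/3,106/3], descend [12, 17]
      N12 x:[26,44] y:[95/3,35] z:[112/3,133/3] -> miss, prune
      N17 x:[39,51] y:[98/3,106/3] z:[98/3,36] -> miss, prune
    N18 x:[32,45] y:[95/3,37] z:[131/3,139/3] -> miss, prune
  N8 x:[23,58] y:[113/3,137/3] z:[103/3,131/3] -> hit [113/3,131/3], descend [1, 11]
    N1 x:[23,44] y:[113/3,137/3] z:[104/3,131/3] -> hit [113/3,131/3], descend [2, 7]
      N2 x:[23,44] y:[113/3,119/3] z:[39,131/3] -> hit [39,119/3] leaf, test {P11(miss), P15(miss)}
      N7 x:[30,34] y:[121/3,137/3] z:[104/3,116/3] -> miss, prune
    N11 x:[40,58] y:[115/3,137/3] z:[103/3,131/3] -> hit [40,131/3], descend [6, 10]
      N6 x:[40,58] y:[116/3,136/3] z:[103/3,124/3] -> hit [40,124/3], descend [9, 13]
        N9 x:[45,58] y:[116/3,136/3] z:[103/3,110/3] -> miss, prune
        N13 x:[40,45] y:[39,121/3] z:[119/3,124/3] -> hit [40,121/3] leaf, test {P16@t=40}
      N10 x:[47,54] y:[115/3,137/3] z:[121/3,131/3] -> miss, prune

Summary -> nodes [0, 3, 14, 12, 17, 18, 8, 1, 2, 7, 11, 6, 9, 13, 10]; box-tests=15; leaf-entries=2; first=P16

== RESULT ==
16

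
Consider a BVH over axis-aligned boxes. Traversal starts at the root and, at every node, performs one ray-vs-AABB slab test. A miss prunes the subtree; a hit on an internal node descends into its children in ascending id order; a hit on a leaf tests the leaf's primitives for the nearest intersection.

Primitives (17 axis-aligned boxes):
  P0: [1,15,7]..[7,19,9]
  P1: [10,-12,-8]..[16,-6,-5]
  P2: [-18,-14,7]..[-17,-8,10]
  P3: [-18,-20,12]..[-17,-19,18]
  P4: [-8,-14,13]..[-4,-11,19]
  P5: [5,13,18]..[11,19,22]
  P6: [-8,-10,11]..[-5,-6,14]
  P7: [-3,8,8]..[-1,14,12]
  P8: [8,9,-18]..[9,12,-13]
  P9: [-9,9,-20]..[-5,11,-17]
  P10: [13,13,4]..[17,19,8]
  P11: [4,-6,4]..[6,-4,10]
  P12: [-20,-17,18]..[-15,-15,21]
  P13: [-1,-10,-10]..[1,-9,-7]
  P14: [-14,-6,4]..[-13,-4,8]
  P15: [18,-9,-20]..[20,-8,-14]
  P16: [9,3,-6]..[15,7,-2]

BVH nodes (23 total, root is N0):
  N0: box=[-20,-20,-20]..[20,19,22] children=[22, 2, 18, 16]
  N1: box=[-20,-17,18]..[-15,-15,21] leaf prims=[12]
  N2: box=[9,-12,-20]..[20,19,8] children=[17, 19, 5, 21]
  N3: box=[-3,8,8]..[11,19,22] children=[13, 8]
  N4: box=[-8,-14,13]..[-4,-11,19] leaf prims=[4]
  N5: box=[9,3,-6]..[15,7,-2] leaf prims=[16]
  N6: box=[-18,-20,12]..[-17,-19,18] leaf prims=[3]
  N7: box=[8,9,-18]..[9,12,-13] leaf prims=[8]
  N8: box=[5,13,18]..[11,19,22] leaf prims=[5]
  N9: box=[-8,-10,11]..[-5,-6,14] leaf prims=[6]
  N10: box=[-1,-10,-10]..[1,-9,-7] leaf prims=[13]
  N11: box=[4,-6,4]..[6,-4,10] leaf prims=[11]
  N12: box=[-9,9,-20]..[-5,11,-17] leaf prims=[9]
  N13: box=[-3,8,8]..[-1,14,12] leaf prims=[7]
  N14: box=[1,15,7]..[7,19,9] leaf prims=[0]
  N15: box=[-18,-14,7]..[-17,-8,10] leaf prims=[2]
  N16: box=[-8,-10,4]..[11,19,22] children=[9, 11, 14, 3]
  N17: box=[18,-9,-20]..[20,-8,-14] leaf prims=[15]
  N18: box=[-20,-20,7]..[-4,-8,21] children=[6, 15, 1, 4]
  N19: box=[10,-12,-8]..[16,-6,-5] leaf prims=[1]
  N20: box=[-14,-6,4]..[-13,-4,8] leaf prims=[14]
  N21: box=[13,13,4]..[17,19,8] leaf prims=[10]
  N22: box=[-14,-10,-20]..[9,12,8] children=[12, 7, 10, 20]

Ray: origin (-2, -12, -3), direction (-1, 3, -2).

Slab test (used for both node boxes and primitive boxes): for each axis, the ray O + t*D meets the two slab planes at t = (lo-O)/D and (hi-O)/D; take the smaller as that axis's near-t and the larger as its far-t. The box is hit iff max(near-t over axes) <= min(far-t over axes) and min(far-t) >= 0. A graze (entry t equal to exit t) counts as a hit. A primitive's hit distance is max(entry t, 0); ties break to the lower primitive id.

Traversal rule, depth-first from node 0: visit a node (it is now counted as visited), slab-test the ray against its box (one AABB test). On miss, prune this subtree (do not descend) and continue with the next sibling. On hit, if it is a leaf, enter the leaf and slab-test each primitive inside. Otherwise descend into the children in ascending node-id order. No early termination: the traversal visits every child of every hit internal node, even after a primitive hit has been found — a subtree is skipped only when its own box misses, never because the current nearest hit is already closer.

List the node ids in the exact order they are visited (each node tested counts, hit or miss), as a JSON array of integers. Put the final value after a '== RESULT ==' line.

Walk:
N0 x:[-22,18] y:[-8/3,31/3] z:[-25/2,17/2] -> hit [-8/3,17/2], descend [2, 16, 18, 22]
  N2 x:[-22,-11] y:[0,31/3] z:[-11/2,17/2] -> miss, prune
  N16 x:[-13,6] y:[2/3,31/3] z:[-25/2,-7/2] -> miss, prune
  N18 x:[2,18] y:[-8/3,4/3] z:[-12,-5] -> miss, prune
  N22 x:[-11,12] y:[2/3,8] z:[-11/2,17/2] -> hit [2/3,8], descend [7, 10, 12, 20]
    N7 x:[-11,-10] y:[7,8] z:[5,15/2] -> miss, prune
    N10 x:[-3,-1] y:[2/3,1] z:[2,7/2] -> miss, prune
    N12 x:[3,7] y:[7,23/3] z:[7,17/2] -> hit [7,7] leaf, test {P9@t=7}
    N20 x:[11,12] y:[2,8/3] z:[-11/2,-7/2] -> miss, prune

Visited [0, 2, 16, 18, 22, 7, 10, 12, 20]. Tests: 9 box, 1 leaf. Nearest: P9.

== RESULT ==
[0, 2, 16, 18, 22, 7, 10, 12, 20]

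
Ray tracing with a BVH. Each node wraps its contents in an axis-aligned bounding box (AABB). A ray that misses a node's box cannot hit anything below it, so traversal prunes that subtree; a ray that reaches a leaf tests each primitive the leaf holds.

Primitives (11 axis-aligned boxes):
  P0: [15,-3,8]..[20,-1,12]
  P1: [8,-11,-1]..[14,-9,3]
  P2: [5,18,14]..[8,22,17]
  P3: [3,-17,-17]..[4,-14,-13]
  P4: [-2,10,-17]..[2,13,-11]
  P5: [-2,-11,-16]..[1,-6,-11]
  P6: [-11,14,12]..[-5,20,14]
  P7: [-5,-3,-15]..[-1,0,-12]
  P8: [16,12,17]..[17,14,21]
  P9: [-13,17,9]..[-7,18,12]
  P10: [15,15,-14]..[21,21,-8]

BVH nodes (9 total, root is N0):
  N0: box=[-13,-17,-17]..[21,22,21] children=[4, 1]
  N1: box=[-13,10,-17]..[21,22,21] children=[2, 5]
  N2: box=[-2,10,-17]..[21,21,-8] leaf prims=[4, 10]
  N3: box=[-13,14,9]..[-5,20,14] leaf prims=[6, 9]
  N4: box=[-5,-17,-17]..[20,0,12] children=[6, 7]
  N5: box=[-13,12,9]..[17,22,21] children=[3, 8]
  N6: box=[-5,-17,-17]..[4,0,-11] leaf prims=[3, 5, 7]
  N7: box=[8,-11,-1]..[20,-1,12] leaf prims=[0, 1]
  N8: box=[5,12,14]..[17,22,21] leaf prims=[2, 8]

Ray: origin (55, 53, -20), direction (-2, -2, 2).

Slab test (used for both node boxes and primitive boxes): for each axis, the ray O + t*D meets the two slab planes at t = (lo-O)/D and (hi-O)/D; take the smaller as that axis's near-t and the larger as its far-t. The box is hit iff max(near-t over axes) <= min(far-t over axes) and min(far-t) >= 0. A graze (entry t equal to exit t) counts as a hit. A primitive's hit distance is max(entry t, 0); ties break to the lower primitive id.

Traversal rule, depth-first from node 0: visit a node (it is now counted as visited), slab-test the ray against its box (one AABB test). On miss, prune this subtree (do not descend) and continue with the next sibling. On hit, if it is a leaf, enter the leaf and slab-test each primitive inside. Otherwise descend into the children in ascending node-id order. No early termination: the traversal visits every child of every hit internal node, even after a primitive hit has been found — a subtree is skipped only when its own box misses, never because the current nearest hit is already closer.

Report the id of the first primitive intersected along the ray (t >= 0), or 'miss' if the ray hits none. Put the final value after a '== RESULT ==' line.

Walk:
N0 x:[17,34] y:[31/2,35] z:[3/2,41/2] -> hit [17,41/2], descend [1, 4]
  N1 x:[17,34] y:[31/2,43/2] z:[3/2,41/2] -> hit [17,41/2], descend [2, 5]
    N2 x:[17,57/2] y:[16,43/2] z:[3/2,6] -> miss, prune
    N5 x:[19,34] y:[31/2,41/2] z:[29/2,41/2] -> hit [19,41/2], descend [3, 8]
      N3 x:[30,34] y:[33/2,39/2] z:[29/2,17] -> miss, prune
      N8 x:[19,25] y:[31/2,41/2] z:[17,41/2] -> hit [19,41/2] leaf, test {P2(miss), P8@t=39/2}
  N4 x:[35/2,30] y:[53/2,35] z:[3/2,16] -> miss, prune

Visited [0, 1, 2, 5, 3, 8, 4]. Tests: 7 box, 1 leaf. Nearest: P8.

== RESULT ==
8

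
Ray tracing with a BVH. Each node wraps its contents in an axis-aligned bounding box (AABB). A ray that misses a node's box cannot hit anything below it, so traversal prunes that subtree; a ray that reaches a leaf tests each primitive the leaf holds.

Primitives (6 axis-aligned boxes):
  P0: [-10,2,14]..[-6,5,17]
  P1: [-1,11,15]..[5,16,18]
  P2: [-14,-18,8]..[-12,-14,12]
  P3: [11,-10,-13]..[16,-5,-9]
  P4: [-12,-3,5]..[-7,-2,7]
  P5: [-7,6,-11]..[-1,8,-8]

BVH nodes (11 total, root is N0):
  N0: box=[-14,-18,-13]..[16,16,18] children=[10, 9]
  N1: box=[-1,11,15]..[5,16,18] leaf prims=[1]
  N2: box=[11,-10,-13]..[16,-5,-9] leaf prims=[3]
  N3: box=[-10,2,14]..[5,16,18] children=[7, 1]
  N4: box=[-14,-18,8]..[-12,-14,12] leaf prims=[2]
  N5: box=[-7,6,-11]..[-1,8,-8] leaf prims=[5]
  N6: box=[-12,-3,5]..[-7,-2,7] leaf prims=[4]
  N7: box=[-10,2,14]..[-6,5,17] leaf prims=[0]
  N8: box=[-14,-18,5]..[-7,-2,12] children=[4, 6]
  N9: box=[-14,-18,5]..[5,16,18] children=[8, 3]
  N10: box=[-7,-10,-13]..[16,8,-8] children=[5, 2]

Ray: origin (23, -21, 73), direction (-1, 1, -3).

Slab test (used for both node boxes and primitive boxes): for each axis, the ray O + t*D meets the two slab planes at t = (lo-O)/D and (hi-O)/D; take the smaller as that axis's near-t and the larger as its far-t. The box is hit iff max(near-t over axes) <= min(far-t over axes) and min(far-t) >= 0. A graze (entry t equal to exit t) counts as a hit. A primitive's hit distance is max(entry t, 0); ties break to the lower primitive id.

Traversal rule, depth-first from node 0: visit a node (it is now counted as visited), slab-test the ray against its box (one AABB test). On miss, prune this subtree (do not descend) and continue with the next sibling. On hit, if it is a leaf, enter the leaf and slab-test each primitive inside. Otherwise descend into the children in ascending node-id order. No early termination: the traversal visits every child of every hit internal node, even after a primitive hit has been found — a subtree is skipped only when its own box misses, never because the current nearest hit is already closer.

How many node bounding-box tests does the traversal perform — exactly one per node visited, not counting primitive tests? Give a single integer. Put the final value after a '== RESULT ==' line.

Walk:
N0 x:[7,37] y:[3,37] z:[55/3,86/3] -> hit [55/3,86/3], descend [9, 10]
  N9 x:[18,37] y:[3,37] z:[55/3,68/3] -> hit [55/3,68/3], descend [3, 8]
    N3 x:[18,33] y:[23,37] z:[55/3,59/3] -> miss, prune
    N8 x:[30,37] y:[3,19] z:[61/3,68/3] -> miss, prune
  N10 x:[7,30] y:[11,29] z:[27,86/3] -> hit [27,86/3], descend [2, 5]
    N2 x:[7,12] y:[11,16] z:[82/3,86/3] -> miss, prune
    N5 x:[24,30] y:[27,29] z:[27,28] -> hit [27,28] leaf, test {P5@t=27}

Summary -> nodes [0, 9, 3, 8, 10, 2, 5]; box-tests=7; leaf-entries=1; first=P5

== RESULT ==
7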